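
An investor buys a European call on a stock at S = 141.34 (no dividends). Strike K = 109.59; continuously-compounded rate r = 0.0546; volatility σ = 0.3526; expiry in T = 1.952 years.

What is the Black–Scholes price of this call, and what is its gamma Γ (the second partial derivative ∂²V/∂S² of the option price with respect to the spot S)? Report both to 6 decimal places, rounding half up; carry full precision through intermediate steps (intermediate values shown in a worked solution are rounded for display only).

price = 50.547725
Γ = 0.003548

σ√T = 0.3526·√1.952 = 0.492632
d₁ = (ln(S/K) + (r+σ²/2)T) / (σ√T) = (ln(141.34/109.59) + (0.0546+0.3526²/2)·1.952) / 0.492632 = (0.254422 + 0.227922) / 0.492632 = 0.979118
d₂ = d₁ − σ√T = 0.979118 − 0.492632 = 0.486486
e^{−rT} = e^{−0.0546·1.952} = 0.898904
N(d₁) = 0.836239,  N(d₂) = 0.686689
Call price V = S·N(d₁) − K·e^{−rT}·N(d₂) = 118.194037 − 67.646312 = 50.547725
φ(d₁) = (1/√(2π))·e^{−d₁²/2} = 0.247023
Γ = φ(d₁) / (S·σ·√T) = 0.003548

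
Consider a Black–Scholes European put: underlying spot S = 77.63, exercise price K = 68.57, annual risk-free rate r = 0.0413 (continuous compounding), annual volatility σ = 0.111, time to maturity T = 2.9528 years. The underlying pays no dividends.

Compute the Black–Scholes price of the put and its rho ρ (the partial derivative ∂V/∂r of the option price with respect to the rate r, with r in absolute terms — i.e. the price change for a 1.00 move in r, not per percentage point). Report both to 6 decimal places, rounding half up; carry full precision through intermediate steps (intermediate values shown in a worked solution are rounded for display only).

price = 0.607008
ρ = -20.811940

σ√T = 0.111·√2.9528 = 0.190739
d₁ = (ln(S/K) + (r+σ²/2)T) / (σ√T) = (ln(77.63/68.57) + (0.0413+0.111²/2)·2.9528) / 0.190739 = (0.124099 + 0.140141) / 0.190739 = 1.385348
d₂ = d₁ − σ√T = 1.385348 − 0.190739 = 1.194609
e^{−rT} = e^{−0.0413·2.9528} = 0.885192
N(−d₁) = 0.082973,  N(−d₂) = 0.116120
Put price V = K·e^{−rT}·N(−d₂) − S·N(−d₁) = 7.048205 − 6.441197 = 0.607008
ρ = −K·T·e^{−rT}·N(−d₂) = -20.811940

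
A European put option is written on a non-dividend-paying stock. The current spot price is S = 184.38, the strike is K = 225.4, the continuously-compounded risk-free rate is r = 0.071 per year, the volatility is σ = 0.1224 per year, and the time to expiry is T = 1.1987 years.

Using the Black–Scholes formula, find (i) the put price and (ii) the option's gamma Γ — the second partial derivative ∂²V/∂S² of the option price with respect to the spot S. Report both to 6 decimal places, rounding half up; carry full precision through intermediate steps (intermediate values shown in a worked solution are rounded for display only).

price = 25.434561
Γ = 0.011753

σ√T = 0.1224·√1.1987 = 0.134010
d₁ = (ln(S/K) + (r+σ²/2)T) / (σ√T) = (ln(184.38/225.4) + (0.071+0.1224²/2)·1.1987) / 0.134010 = (-0.200878 + 0.094087) / 0.134010 = -0.796887
d₂ = d₁ − σ√T = -0.796887 − 0.134010 = -0.930897
e^{−rT} = e^{−0.071·1.1987} = 0.918413
N(−d₁) = 0.787242,  N(−d₂) = 0.824047
Put price V = K·e^{−rT}·N(−d₂) − S·N(−d₁) = 170.586197 − 145.151636 = 25.434561
φ(d₁) = (1/√(2π))·e^{−d₁²/2} = 0.290412
Γ = φ(d₁) / (S·σ·√T) = 0.011753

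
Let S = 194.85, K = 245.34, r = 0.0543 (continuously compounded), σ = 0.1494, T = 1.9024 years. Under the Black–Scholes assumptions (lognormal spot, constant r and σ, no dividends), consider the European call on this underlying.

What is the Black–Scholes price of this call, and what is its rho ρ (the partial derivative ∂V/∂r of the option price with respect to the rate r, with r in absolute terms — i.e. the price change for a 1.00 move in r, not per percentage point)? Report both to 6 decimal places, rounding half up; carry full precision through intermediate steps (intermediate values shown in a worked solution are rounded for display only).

price = 7.000731
ρ = 99.251587

σ√T = 0.1494·√1.9024 = 0.206064
d₁ = (ln(S/K) + (r+σ²/2)T) / (σ√T) = (ln(194.85/245.34) + (0.0543+0.1494²/2)·1.9024) / 0.206064 = (-0.230415 + 0.124531) / 0.206064 = -0.513839
d₂ = d₁ − σ√T = -0.513839 − 0.206064 = -0.719902
e^{−rT} = e^{−0.0543·1.9024} = 0.901856
N(d₁) = 0.303682,  N(d₂) = 0.235793
Call price V = S·N(d₁) − K·e^{−rT}·N(d₂) = 59.172507 − 52.171776 = 7.000731
ρ = K·T·e^{−rT}·N(d₂) = 99.251587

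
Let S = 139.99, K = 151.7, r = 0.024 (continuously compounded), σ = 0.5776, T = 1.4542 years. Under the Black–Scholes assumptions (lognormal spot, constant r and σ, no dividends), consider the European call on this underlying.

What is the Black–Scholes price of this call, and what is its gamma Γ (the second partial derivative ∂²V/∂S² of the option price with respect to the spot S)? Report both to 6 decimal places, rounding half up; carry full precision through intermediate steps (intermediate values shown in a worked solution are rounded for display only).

σ√T = 0.5776·√1.4542 = 0.696529
d₁ = (ln(S/K) + (r+σ²/2)T) / (σ√T) = (ln(139.99/151.7) + (0.024+0.5776²/2)·1.4542) / 0.696529 = (-0.080334 + 0.277477) / 0.696529 = 0.283037
d₂ = d₁ − σ√T = 0.283037 − 0.696529 = -0.413492
e^{−rT} = e^{−0.024·1.4542} = 0.965701
N(d₁) = 0.611426,  N(d₂) = 0.339623
Call price V = S·N(d₁) − K·e^{−rT}·N(d₂) = 85.593476 − 49.753700 = 35.839776
φ(d₁) = (1/√(2π))·e^{−d₁²/2} = 0.383278
Γ = φ(d₁) / (S·σ·√T) = 0.003931

price = 35.839776
Γ = 0.003931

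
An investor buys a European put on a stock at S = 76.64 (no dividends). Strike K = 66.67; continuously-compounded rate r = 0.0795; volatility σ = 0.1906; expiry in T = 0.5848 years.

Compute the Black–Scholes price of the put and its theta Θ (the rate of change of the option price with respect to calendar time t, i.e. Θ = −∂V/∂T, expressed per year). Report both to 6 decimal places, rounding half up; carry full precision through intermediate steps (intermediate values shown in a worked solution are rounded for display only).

σ√T = 0.1906·√0.5848 = 0.145756
d₁ = (ln(S/K) + (r+σ²/2)T) / (σ√T) = (ln(76.64/66.67) + (0.0795+0.1906²/2)·0.5848) / 0.145756 = (0.139364 + 0.057114) / 0.145756 = 1.347993
d₂ = d₁ − σ√T = 1.347993 − 0.145756 = 1.202237
e^{−rT} = e^{−0.0795·0.5848} = 0.954573
N(−d₁) = 0.088830,  N(−d₂) = 0.114636
Put price V = K·e^{−rT}·N(−d₂) − S·N(−d₁) = 7.295587 − 6.807961 = 0.487626
φ(d₁) = (1/√(2π))·e^{−d₁²/2} = 0.160818
Θ = −S·φ(d₁)·σ/(2√T) + r·K·e^{−rT}·N(−d₂) = −1.535960 + 0.579999 = -0.955961

price = 0.487626
Θ = -0.955961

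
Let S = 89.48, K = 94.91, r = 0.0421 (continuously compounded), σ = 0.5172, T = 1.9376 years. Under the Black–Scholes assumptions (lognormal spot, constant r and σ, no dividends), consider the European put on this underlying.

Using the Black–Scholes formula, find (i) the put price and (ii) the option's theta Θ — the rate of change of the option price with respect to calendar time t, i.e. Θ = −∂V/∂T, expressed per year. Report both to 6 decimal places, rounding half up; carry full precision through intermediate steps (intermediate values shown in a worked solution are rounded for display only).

price = 23.882871
Θ = -3.827283

σ√T = 0.5172·√1.9376 = 0.719931
d₁ = (ln(S/K) + (r+σ²/2)T) / (σ√T) = (ln(89.48/94.91) + (0.0421+0.5172²/2)·1.9376) / 0.719931 = (-0.058914 + 0.340723) / 0.719931 = 0.391439
d₂ = d₁ − σ√T = 0.391439 − 0.719931 = -0.328491
e^{−rT} = e^{−0.0421·1.9376} = 0.921665
N(−d₁) = 0.347736,  N(−d₂) = 0.628730
Put price V = K·e^{−rT}·N(−d₂) − S·N(−d₁) = 54.998318 − 31.115447 = 23.882871
φ(d₁) = (1/√(2π))·e^{−d₁²/2} = 0.369520
Θ = −S·φ(d₁)·σ/(2√T) + r·K·e^{−rT}·N(−d₂) = −6.142713 + 2.315429 = -3.827283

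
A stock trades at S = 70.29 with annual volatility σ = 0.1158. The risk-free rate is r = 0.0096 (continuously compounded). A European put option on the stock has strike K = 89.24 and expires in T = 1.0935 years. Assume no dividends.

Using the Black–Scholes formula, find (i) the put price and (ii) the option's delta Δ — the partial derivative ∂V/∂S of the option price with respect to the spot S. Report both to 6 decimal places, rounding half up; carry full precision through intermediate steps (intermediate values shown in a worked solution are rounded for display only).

σ√T = 0.1158·√1.0935 = 0.121093
d₁ = (ln(S/K) + (r+σ²/2)T) / (σ√T) = (ln(70.29/89.24) + (0.0096+0.1158²/2)·1.0935) / 0.121093 = (-0.238700 + 0.017829) / 0.121093 = -1.823979
d₂ = d₁ − σ√T = -1.823979 − 0.121093 = -1.945071
e^{−rT} = e^{−0.0096·1.0935} = 0.989557
N(−d₁) = 0.965922,  N(−d₂) = 0.974117
Put price V = K·e^{−rT}·N(−d₂) − S·N(−d₁) = 86.022399 − 67.894683 = 18.127716
Δ = −N(−d₁) = -0.965922

price = 18.127716
Δ = -0.965922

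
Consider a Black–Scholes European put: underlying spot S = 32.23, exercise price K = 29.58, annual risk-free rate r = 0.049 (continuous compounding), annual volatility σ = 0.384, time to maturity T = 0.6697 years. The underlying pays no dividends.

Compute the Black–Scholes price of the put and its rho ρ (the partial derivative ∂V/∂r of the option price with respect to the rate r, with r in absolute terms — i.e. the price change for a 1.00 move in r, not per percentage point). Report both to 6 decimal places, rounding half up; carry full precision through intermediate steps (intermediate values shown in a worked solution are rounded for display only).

σ√T = 0.384·√0.6697 = 0.314247
d₁ = (ln(S/K) + (r+σ²/2)T) / (σ√T) = (ln(32.23/29.58) + (0.049+0.384²/2)·0.6697) / 0.314247 = (0.085799 + 0.082191) / 0.314247 = 0.534580
d₂ = d₁ − σ√T = 0.534580 − 0.314247 = 0.220333
e^{−rT} = e^{−0.049·0.6697} = 0.967717
N(−d₁) = 0.296470,  N(−d₂) = 0.412806
Put price V = K·e^{−rT}·N(−d₂) − S·N(−d₁) = 11.816605 − 9.555236 = 2.261370
ρ = −K·T·e^{−rT}·N(−d₂) = -7.913581

price = 2.261370
ρ = -7.913581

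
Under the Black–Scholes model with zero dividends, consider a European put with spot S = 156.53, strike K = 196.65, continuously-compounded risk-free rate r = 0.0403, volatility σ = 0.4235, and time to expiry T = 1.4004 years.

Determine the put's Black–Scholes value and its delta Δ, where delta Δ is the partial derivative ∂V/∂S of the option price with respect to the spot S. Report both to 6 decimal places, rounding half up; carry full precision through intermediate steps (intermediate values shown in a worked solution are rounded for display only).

price = 50.460487
Δ = -0.536692

σ√T = 0.4235·√1.4004 = 0.501164
d₁ = (ln(S/K) + (r+σ²/2)T) / (σ√T) = (ln(156.53/196.65) + (0.0403+0.4235²/2)·1.4004) / 0.501164 = (-0.228178 + 0.182019) / 0.501164 = -0.092104
d₂ = d₁ − σ√T = -0.092104 − 0.501164 = -0.593268
e^{−rT} = e^{−0.0403·1.4004} = 0.945127
N(−d₁) = 0.536692,  N(−d₂) = 0.723499
Put price V = K·e^{−rT}·N(−d₂) − S·N(−d₁) = 134.468942 − 84.008455 = 50.460487
Δ = −N(−d₁) = -0.536692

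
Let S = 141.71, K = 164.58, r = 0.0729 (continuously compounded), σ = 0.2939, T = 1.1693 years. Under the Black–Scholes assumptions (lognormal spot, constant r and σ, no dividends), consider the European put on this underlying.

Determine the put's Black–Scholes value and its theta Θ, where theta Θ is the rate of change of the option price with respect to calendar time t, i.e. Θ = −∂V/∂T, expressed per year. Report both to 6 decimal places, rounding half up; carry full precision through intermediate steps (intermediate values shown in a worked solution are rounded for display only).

price = 23.572057
Θ = -0.611880

σ√T = 0.2939·√1.1693 = 0.317806
d₁ = (ln(S/K) + (r+σ²/2)T) / (σ√T) = (ln(141.71/164.58) + (0.0729+0.2939²/2)·1.1693) / 0.317806 = (-0.149614 + 0.135742) / 0.317806 = -0.043648
d₂ = d₁ − σ√T = -0.043648 − 0.317806 = -0.361454
e^{−rT} = e^{−0.0729·1.1693} = 0.918290
N(−d₁) = 0.517408,  N(−d₂) = 0.641120
Put price V = K·e^{−rT}·N(−d₂) − S·N(−d₁) = 96.893882 − 73.321825 = 23.572057
φ(d₁) = (1/√(2π))·e^{−d₁²/2} = 0.398562
Θ = −S·φ(d₁)·σ/(2√T) + r·K·e^{−rT}·N(−d₂) = −7.675444 + 7.063564 = -0.611880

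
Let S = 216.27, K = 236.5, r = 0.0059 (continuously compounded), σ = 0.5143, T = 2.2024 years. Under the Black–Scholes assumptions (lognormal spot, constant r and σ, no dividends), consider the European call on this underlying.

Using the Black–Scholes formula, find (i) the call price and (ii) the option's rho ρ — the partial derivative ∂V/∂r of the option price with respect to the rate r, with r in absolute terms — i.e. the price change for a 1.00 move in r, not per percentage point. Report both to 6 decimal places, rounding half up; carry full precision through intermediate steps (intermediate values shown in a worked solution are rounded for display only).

σ√T = 0.5143·√2.2024 = 0.763246
d₁ = (ln(S/K) + (r+σ²/2)T) / (σ√T) = (ln(216.27/236.5) + (0.0059+0.5143²/2)·2.2024) / 0.763246 = (-0.089421 + 0.304267) / 0.763246 = 0.281490
d₂ = d₁ − σ√T = 0.281490 − 0.763246 = -0.481756
e^{−rT} = e^{−0.0059·2.2024} = 0.987090
N(d₁) = 0.610833,  N(d₂) = 0.314989
Call price V = S·N(d₁) − K·e^{−rT}·N(d₂) = 132.104763 − 73.533274 = 58.571489
ρ = K·T·e^{−rT}·N(d₂) = 161.949683

price = 58.571489
ρ = 161.949683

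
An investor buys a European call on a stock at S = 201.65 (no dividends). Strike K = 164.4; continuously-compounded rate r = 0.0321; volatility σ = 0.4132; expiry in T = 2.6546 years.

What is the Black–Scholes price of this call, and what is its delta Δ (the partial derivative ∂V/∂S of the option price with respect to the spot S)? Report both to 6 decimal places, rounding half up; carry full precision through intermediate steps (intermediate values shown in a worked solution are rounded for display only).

σ√T = 0.4132·√2.6546 = 0.673224
d₁ = (ln(S/K) + (r+σ²/2)T) / (σ√T) = (ln(201.65/164.4) + (0.0321+0.4132²/2)·2.6546) / 0.673224 = (0.204231 + 0.311828) / 0.673224 = 0.766549
d₂ = d₁ − σ√T = 0.766549 − 0.673224 = 0.093324
e^{−rT} = e^{−0.0321·2.6546} = 0.918317
N(d₁) = 0.778325,  N(d₂) = 0.537177
Call price V = S·N(d₁) − K·e^{−rT}·N(d₂) = 156.949244 − 81.098316 = 75.850927
Δ = N(d₁) = 0.778325

price = 75.850927
Δ = 0.778325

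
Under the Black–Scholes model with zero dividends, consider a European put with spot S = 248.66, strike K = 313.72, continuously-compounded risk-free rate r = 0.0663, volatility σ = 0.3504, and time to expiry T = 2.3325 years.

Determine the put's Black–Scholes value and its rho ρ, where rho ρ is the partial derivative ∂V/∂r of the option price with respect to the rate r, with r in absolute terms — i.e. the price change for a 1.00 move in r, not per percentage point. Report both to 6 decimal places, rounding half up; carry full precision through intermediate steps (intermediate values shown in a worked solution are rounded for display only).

price = 65.198349
ρ = -413.857877

σ√T = 0.3504·√2.3325 = 0.535149
d₁ = (ln(S/K) + (r+σ²/2)T) / (σ√T) = (ln(248.66/313.72) + (0.0663+0.3504²/2)·2.3325) / 0.535149 = (-0.232414 + 0.297837) / 0.535149 = 0.122251
d₂ = d₁ − σ√T = 0.122251 − 0.535149 = -0.412898
e^{−rT} = e^{−0.0663·2.3325} = 0.856719
N(−d₁) = 0.451350,  N(−d₂) = 0.660159
Put price V = K·e^{−rT}·N(−d₂) − S·N(−d₁) = 177.431030 − 112.232681 = 65.198349
ρ = −K·T·e^{−rT}·N(−d₂) = -413.857877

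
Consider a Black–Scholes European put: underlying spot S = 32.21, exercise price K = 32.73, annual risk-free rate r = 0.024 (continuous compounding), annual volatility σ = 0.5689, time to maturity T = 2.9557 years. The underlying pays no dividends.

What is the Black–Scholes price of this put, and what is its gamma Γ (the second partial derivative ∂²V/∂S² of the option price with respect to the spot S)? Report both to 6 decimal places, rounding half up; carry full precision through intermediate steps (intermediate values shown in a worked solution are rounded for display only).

price = 10.918085
Γ = 0.010915

σ√T = 0.5689·√2.9557 = 0.978061
d₁ = (ln(S/K) + (r+σ²/2)T) / (σ√T) = (ln(32.21/32.73) + (0.024+0.5689²/2)·2.9557) / 0.978061 = (-0.016015 + 0.549239) / 0.978061 = 0.545184
d₂ = d₁ − σ√T = 0.545184 − 0.978061 = -0.432877
e^{−rT} = e^{−0.024·2.9557} = 0.931521
N(−d₁) = 0.292813,  N(−d₂) = 0.667448
Put price V = K·e^{−rT}·N(−d₂) − S·N(−d₁) = 20.349604 − 9.431519 = 10.918085
φ(d₁) = (1/√(2π))·e^{−d₁²/2} = 0.343849
Γ = φ(d₁) / (S·σ·√T) = 0.010915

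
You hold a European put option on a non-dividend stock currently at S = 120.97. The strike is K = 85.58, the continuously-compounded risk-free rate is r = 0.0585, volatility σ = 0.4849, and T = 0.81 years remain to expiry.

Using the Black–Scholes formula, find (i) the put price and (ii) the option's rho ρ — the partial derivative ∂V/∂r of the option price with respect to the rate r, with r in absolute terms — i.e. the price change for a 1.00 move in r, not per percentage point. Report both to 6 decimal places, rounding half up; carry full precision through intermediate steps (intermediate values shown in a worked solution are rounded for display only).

price = 4.279296
ρ = -16.340981

σ√T = 0.4849·√0.81 = 0.436410
d₁ = (ln(S/K) + (r+σ²/2)T) / (σ√T) = (ln(120.97/85.58) + (0.0585+0.4849²/2)·0.81) / 0.436410 = (0.346091 + 0.142612) / 0.436410 = 1.119825
d₂ = d₁ − σ√T = 1.119825 − 0.436410 = 0.683415
e^{−rT} = e^{−0.0585·0.81} = 0.953720
N(−d₁) = 0.131394,  N(−d₂) = 0.247172
Put price V = K·e^{−rT}·N(−d₂) − S·N(−d₁) = 20.174050 − 15.894754 = 4.279296
ρ = −K·T·e^{−rT}·N(−d₂) = -16.340981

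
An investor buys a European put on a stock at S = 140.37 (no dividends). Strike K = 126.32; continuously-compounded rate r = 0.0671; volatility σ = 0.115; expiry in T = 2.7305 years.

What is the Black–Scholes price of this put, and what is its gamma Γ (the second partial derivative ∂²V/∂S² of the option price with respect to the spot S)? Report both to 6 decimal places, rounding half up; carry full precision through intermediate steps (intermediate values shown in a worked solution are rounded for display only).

σ√T = 0.115·√2.7305 = 0.190029
d₁ = (ln(S/K) + (r+σ²/2)T) / (σ√T) = (ln(140.37/126.32) + (0.0671+0.115²/2)·2.7305) / 0.190029 = (0.105463 + 0.201272) / 0.190029 = 1.614154
d₂ = d₁ − σ√T = 1.614154 − 0.190029 = 1.424125
e^{−rT} = e^{−0.0671·2.7305} = 0.832588
N(−d₁) = 0.053247,  N(−d₂) = 0.077205
Put price V = K·e^{−rT}·N(−d₂) − S·N(−d₁) = 8.119851 − 7.474283 = 0.645568
φ(d₁) = (1/√(2π))·e^{−d₁²/2} = 0.108426
Γ = φ(d₁) / (S·σ·√T) = 0.004065

price = 0.645568
Γ = 0.004065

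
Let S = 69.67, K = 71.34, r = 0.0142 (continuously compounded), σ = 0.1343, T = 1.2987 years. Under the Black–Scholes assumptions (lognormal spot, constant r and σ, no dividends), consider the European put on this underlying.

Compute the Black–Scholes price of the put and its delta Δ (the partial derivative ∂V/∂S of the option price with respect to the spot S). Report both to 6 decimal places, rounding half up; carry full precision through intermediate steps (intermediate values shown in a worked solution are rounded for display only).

price = 4.446635
Δ = -0.483150

σ√T = 0.1343·√1.2987 = 0.153049
d₁ = (ln(S/K) + (r+σ²/2)T) / (σ√T) = (ln(69.67/71.34) + (0.0142+0.1343²/2)·1.2987) / 0.153049 = (-0.023687 + 0.030154) / 0.153049 = 0.042249
d₂ = d₁ − σ√T = 0.042249 − 0.153049 = -0.110800
e^{−rT} = e^{−0.0142·1.2987} = 0.981727
N(−d₁) = 0.483150,  N(−d₂) = 0.544113
Put price V = K·e^{−rT}·N(−d₂) − S·N(−d₁) = 38.107703 − 33.661068 = 4.446635
Δ = −N(−d₁) = -0.483150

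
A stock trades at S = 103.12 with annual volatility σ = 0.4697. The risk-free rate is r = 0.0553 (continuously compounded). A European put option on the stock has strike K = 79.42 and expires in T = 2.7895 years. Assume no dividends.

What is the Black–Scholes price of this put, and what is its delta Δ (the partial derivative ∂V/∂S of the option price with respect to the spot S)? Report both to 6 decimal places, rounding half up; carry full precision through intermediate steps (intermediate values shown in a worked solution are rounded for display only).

σ√T = 0.4697·√2.7895 = 0.784483
d₁ = (ln(S/K) + (r+σ²/2)T) / (σ√T) = (ln(103.12/79.42) + (0.0553+0.4697²/2)·2.7895) / 0.784483 = (0.261143 + 0.461966) / 0.784483 = 0.921765
d₂ = d₁ − σ√T = 0.921765 − 0.784483 = 0.137282
e^{−rT} = e^{−0.0553·2.7895} = 0.857050
N(−d₁) = 0.178326,  N(−d₂) = 0.445404
Put price V = K·e^{−rT}·N(−d₂) − S·N(−d₁) = 30.317262 − 18.388926 = 11.928337
Δ = −N(−d₁) = -0.178326

price = 11.928337
Δ = -0.178326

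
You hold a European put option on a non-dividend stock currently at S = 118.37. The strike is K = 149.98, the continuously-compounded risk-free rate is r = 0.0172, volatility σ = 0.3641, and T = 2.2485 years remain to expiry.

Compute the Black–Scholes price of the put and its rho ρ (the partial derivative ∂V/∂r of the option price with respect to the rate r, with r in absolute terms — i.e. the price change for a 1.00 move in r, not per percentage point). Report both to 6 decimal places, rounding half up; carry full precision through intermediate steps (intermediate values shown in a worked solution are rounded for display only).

price = 42.999452
ρ = -239.273106

σ√T = 0.3641·√2.2485 = 0.545968
d₁ = (ln(S/K) + (r+σ²/2)T) / (σ√T) = (ln(118.37/149.98) + (0.0172+0.3641²/2)·2.2485) / 0.545968 = (-0.236687 + 0.187715) / 0.545968 = -0.089697
d₂ = d₁ − σ√T = -0.089697 − 0.545968 = -0.635665
e^{−rT} = e^{−0.0172·2.2485} = 0.962064
N(−d₁) = 0.535736,  N(−d₂) = 0.737503
Put price V = K·e^{−rT}·N(−d₂) − S·N(−d₁) = 106.414546 − 63.415094 = 42.999452
ρ = −K·T·e^{−rT}·N(−d₂) = -239.273106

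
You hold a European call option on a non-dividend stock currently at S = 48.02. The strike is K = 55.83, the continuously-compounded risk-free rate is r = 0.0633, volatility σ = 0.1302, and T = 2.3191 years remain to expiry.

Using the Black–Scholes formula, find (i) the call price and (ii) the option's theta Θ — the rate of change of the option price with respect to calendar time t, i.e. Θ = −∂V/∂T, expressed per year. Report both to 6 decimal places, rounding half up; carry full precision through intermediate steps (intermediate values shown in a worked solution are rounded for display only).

price = 3.706642
Θ = -2.197860

σ√T = 0.1302·√2.3191 = 0.198276
d₁ = (ln(S/K) + (r+σ²/2)T) / (σ√T) = (ln(48.02/55.83) + (0.0633+0.1302²/2)·2.3191) / 0.198276 = (-0.150694 + 0.166456) / 0.198276 = 0.079495
d₂ = d₁ − σ√T = 0.079495 − 0.198276 = -0.118781
e^{−rT} = e^{−0.0633·2.3191} = 0.863467
N(d₁) = 0.531681,  N(d₂) = 0.452724
Call price V = S·N(d₁) − K·e^{−rT}·N(d₂) = 25.531303 − 21.824661 = 3.706642
φ(d₁) = (1/√(2π))·e^{−d₁²/2} = 0.397684
Θ = −S·φ(d₁)·σ/(2√T) − r·K·e^{−rT}·N(d₂) = −0.816359 − 1.381501 = -2.197860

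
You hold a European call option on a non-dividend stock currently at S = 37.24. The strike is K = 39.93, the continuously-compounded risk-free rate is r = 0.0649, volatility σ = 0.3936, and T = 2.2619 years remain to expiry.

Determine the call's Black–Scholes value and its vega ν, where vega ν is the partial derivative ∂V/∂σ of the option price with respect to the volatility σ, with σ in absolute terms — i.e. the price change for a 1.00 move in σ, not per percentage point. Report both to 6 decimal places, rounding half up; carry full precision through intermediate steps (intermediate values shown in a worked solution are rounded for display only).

price = 9.795744
ν = 20.404339

σ√T = 0.3936·√2.2619 = 0.591959
d₁ = (ln(S/K) + (r+σ²/2)T) / (σ√T) = (ln(37.24/39.93) + (0.0649+0.3936²/2)·2.2619) / 0.591959 = (-0.069744 + 0.322005) / 0.591959 = 0.426145
d₂ = d₁ − σ√T = 0.426145 − 0.591959 = -0.165814
e^{−rT} = e^{−0.0649·2.2619} = 0.863469
N(d₁) = 0.664999,  N(d₂) = 0.434152
Call price V = S·N(d₁) − K·e^{−rT}·N(d₂) = 24.764565 − 14.968821 = 9.795744
φ(d₁) = (1/√(2π))·e^{−d₁²/2} = 0.364314
ν = S·φ(d₁)·√T = 20.404339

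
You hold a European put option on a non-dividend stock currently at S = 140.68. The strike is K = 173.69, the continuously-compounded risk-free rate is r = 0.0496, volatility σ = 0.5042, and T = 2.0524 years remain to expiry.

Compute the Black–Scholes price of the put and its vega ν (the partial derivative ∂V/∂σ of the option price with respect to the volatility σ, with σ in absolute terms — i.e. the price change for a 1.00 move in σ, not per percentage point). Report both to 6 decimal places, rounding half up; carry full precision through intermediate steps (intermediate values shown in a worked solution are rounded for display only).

σ√T = 0.5042·√2.0524 = 0.722327
d₁ = (ln(S/K) + (r+σ²/2)T) / (σ√T) = (ln(140.68/173.69) + (0.0496+0.5042²/2)·2.0524) / 0.722327 = (-0.210784 + 0.362677) / 0.722327 = 0.210283
d₂ = d₁ − σ√T = 0.210283 − 0.722327 = -0.512044
e^{−rT} = e^{−0.0496·2.0524} = 0.903211
N(−d₁) = 0.416724,  N(−d₂) = 0.695690
Put price V = K·e^{−rT}·N(−d₂) − S·N(−d₁) = 109.138959 − 58.624663 = 50.514295
φ(d₁) = (1/√(2π))·e^{−d₁²/2} = 0.390219
ν = S·φ(d₁)·√T = 78.645057

price = 50.514295
ν = 78.645057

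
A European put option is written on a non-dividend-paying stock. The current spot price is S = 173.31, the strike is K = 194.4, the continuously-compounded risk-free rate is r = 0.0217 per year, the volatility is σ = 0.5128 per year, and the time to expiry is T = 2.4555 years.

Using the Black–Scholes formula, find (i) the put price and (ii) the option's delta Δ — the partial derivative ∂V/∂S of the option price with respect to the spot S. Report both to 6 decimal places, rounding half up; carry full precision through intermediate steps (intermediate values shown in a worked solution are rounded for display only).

price = 61.472960
Δ = -0.372522

σ√T = 0.5128·√2.4555 = 0.803559
d₁ = (ln(S/K) + (r+σ²/2)T) / (σ√T) = (ln(173.31/194.4) + (0.0217+0.5128²/2)·2.4555) / 0.803559 = (-0.114836 + 0.376138) / 0.803559 = 0.325181
d₂ = d₁ − σ√T = 0.325181 − 0.803559 = -0.478378
e^{−rT} = e^{−0.0217·2.4555} = 0.948110
N(−d₁) = 0.372522,  N(−d₂) = 0.683810
Put price V = K·e^{−rT}·N(−d₂) − S·N(−d₁) = 126.034758 − 64.561799 = 61.472960
Δ = −N(−d₁) = -0.372522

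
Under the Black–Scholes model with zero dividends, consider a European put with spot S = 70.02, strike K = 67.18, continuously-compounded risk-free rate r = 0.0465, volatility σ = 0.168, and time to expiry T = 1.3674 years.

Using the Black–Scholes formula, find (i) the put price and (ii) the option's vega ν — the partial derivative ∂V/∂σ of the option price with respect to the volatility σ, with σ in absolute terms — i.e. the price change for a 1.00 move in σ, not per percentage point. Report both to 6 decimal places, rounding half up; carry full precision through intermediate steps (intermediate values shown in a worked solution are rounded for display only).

σ√T = 0.168·√1.3674 = 0.196452
d₁ = (ln(S/K) + (r+σ²/2)T) / (σ√T) = (ln(70.02/67.18) + (0.0465+0.168²/2)·1.3674) / 0.196452 = (0.041405 + 0.082881) / 0.196452 = 0.632653
d₂ = d₁ − σ√T = 0.632653 − 0.196452 = 0.436201
e^{−rT} = e^{−0.0465·1.3674} = 0.938395
N(−d₁) = 0.263480,  N(−d₂) = 0.331345
Put price V = K·e^{−rT}·N(−d₂) − S·N(−d₁) = 20.888477 − 18.448872 = 2.439605
φ(d₁) = (1/√(2π))·e^{−d₁²/2} = 0.326585
ν = S·φ(d₁)·√T = 26.740328

price = 2.439605
ν = 26.740328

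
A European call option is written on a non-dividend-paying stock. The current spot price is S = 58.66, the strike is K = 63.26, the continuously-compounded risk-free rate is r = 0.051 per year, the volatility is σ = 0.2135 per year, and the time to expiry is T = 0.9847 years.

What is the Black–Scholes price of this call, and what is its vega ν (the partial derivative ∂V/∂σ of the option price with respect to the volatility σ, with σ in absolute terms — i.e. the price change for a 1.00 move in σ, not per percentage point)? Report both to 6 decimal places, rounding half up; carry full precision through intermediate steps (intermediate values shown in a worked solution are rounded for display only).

σ√T = 0.2135·√0.9847 = 0.211860
d₁ = (ln(S/K) + (r+σ²/2)T) / (σ√T) = (ln(58.66/63.26) + (0.051+0.2135²/2)·0.9847) / 0.211860 = (-0.075495 + 0.072662) / 0.211860 = -0.013372
d₂ = d₁ − σ√T = -0.013372 − 0.211860 = -0.225233
e^{−rT} = e^{−0.051·0.9847} = 0.951020
N(d₁) = 0.494665,  N(d₂) = 0.410899
Call price V = S·N(d₁) − K·e^{−rT}·N(d₂) = 29.017074 − 24.720333 = 4.296742
φ(d₁) = (1/√(2π))·e^{−d₁²/2} = 0.398907
ν = S·φ(d₁)·√T = 23.220163

price = 4.296742
ν = 23.220163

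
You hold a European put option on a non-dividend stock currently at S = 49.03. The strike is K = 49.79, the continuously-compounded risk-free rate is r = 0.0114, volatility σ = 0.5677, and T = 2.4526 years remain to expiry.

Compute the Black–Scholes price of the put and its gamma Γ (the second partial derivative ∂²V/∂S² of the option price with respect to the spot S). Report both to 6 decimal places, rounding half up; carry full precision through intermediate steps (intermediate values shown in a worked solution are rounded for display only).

price = 16.423978
Γ = 0.008238

σ√T = 0.5677·√2.4526 = 0.889062
d₁ = (ln(S/K) + (r+σ²/2)T) / (σ√T) = (ln(49.03/49.79) + (0.0114+0.5677²/2)·2.4526) / 0.889062 = (-0.015382 + 0.423176) / 0.889062 = 0.458679
d₂ = d₁ − σ√T = 0.458679 − 0.889062 = -0.430384
e^{−rT} = e^{−0.0114·2.4526} = 0.972428
N(−d₁) = 0.323233,  N(−d₂) = 0.666542
Put price V = K·e^{−rT}·N(−d₂) − S·N(−d₁) = 32.272068 − 15.848091 = 16.423978
φ(d₁) = (1/√(2π))·e^{−d₁²/2} = 0.359108
Γ = φ(d₁) / (S·σ·√T) = 0.008238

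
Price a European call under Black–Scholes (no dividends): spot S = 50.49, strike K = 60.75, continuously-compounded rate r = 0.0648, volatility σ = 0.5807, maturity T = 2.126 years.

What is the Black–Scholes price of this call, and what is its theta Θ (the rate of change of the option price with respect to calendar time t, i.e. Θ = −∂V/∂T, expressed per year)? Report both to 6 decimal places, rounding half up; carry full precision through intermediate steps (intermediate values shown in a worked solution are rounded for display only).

price = 15.763220
Θ = -4.832614

σ√T = 0.5807·√2.126 = 0.846708
d₁ = (ln(S/K) + (r+σ²/2)T) / (σ√T) = (ln(50.49/60.75) + (0.0648+0.5807²/2)·2.126) / 0.846708 = (-0.184992 + 0.496222) / 0.846708 = 0.367577
d₂ = d₁ − σ√T = 0.367577 − 0.846708 = -0.479131
e^{−rT} = e^{−0.0648·2.126} = 0.871304
N(d₁) = 0.643406,  N(d₂) = 0.315923
Call price V = S·N(d₁) − K·e^{−rT}·N(d₂) = 32.485544 − 16.722324 = 15.763220
φ(d₁) = (1/√(2π))·e^{−d₁²/2} = 0.372881
Θ = −S·φ(d₁)·σ/(2√T) − r·K·e^{−rT}·N(d₂) = −3.749008 − 1.083607 = -4.832614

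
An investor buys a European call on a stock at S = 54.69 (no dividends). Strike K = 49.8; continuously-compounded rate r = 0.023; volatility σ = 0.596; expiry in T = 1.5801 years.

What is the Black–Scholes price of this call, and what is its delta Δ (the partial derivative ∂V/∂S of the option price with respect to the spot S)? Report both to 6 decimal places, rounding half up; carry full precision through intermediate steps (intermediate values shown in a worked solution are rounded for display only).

σ√T = 0.596·√1.5801 = 0.749184
d₁ = (ln(S/K) + (r+σ²/2)T) / (σ√T) = (ln(54.69/49.8) + (0.023+0.596²/2)·1.5801) / 0.749184 = (0.093666 + 0.316981) / 0.749184 = 0.548125
d₂ = d₁ − σ√T = 0.548125 − 0.749184 = -0.201059
e^{−rT} = e^{−0.023·1.5801} = 0.964310
N(d₁) = 0.708197,  N(d₂) = 0.420326
Call price V = S·N(d₁) − K·e^{−rT}·N(d₂) = 38.731293 − 20.185177 = 18.546116
Δ = N(d₁) = 0.708197

price = 18.546116
Δ = 0.708197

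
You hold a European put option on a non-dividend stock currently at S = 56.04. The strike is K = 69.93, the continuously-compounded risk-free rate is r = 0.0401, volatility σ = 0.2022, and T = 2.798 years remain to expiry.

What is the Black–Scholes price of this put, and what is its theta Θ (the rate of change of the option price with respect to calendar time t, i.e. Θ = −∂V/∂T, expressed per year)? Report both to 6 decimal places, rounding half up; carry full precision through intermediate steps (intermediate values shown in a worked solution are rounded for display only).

price = 11.601130
Θ = 0.390826

σ√T = 0.2022·√2.798 = 0.338224
d₁ = (ln(S/K) + (r+σ²/2)T) / (σ√T) = (ln(56.04/69.93) + (0.0401+0.2022²/2)·2.798) / 0.338224 = (-0.221429 + 0.169398) / 0.338224 = -0.153837
d₂ = d₁ − σ√T = -0.153837 − 0.338224 = -0.492061
e^{−rT} = e^{−0.0401·2.798} = 0.893866
N(−d₁) = 0.561131,  N(−d₂) = 0.688662
Put price V = K·e^{−rT}·N(−d₂) − S·N(−d₁) = 43.046897 − 31.445767 = 11.601130
φ(d₁) = (1/√(2π))·e^{−d₁²/2} = 0.394249
Θ = −S·φ(d₁)·σ/(2√T) + r·K·e^{−rT}·N(−d₂) = −1.335354 + 1.726181 = 0.390826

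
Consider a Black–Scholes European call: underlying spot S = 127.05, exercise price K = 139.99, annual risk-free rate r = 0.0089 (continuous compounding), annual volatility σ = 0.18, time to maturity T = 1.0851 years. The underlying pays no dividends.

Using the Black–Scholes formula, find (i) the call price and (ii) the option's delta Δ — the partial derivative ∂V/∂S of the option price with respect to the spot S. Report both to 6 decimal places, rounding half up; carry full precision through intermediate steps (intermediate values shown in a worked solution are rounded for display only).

price = 5.178873
Δ = 0.354940

σ√T = 0.18·√1.0851 = 0.187503
d₁ = (ln(S/K) + (r+σ²/2)T) / (σ√T) = (ln(127.05/139.99) + (0.0089+0.18²/2)·1.0851) / 0.187503 = (-0.096990 + 0.027236) / 0.187503 = -0.372018
d₂ = d₁ − σ√T = -0.372018 − 0.187503 = -0.559520
e^{−rT} = e^{−0.0089·1.0851} = 0.990389
N(d₁) = 0.354940,  N(d₂) = 0.287903
Call price V = S·N(d₁) − K·e^{−rT}·N(d₂) = 45.095113 − 39.916240 = 5.178873
Δ = N(d₁) = 0.354940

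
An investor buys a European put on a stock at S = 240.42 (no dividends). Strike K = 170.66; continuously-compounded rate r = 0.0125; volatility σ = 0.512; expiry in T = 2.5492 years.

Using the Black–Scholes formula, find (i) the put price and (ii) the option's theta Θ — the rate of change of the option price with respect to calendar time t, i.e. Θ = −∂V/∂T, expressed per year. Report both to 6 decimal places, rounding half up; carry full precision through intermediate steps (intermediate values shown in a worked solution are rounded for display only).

σ√T = 0.512·√2.5492 = 0.817470
d₁ = (ln(S/K) + (r+σ²/2)T) / (σ√T) = (ln(240.42/170.66) + (0.0125+0.512²/2)·2.5492) / 0.817470 = (0.342714 + 0.365994) / 0.817470 = 0.866953
d₂ = d₁ − σ√T = 0.866953 − 0.817470 = 0.049482
e^{−rT} = e^{−0.0125·2.5492} = 0.968637
N(−d₁) = 0.192984,  N(−d₂) = 0.480267
Put price V = K·e^{−rT}·N(−d₂) − S·N(−d₁) = 79.391880 − 46.397213 = 32.994667
φ(d₁) = (1/√(2π))·e^{−d₁²/2} = 0.273969
Θ = −S·φ(d₁)·σ/(2√T) + r·K·e^{−rT}·N(−d₂) = −10.561104 + 0.992399 = -9.568706

price = 32.994667
Θ = -9.568706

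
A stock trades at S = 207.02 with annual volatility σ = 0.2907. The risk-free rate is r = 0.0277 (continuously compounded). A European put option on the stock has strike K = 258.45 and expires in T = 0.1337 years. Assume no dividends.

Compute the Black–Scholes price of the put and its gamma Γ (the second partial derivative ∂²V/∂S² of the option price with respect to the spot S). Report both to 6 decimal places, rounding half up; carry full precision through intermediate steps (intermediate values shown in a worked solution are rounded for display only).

price = 50.655163
Γ = 0.002456

σ√T = 0.2907·√0.1337 = 0.106294
d₁ = (ln(S/K) + (r+σ²/2)T) / (σ√T) = (ln(207.02/258.45) + (0.0277+0.2907²/2)·0.1337) / 0.106294 = (-0.221887 + 0.009353) / 0.106294 = -1.999484
d₂ = d₁ − σ√T = -1.999484 − 0.106294 = -2.105778
e^{−rT} = e^{−0.0277·0.1337} = 0.996303
N(−d₁) = 0.977222,  N(−d₂) = 0.982388
Put price V = K·e^{−rT}·N(−d₂) − S·N(−d₁) = 252.959657 − 202.304494 = 50.655163
φ(d₁) = (1/√(2π))·e^{−d₁²/2} = 0.054047
Γ = φ(d₁) / (S·σ·√T) = 0.002456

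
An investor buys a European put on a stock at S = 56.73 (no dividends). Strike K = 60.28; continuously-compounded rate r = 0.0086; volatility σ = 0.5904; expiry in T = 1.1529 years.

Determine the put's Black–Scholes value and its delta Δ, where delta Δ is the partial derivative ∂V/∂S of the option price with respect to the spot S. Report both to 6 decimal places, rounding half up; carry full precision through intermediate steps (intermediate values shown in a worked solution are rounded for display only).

price = 16.000528
Δ = -0.406383

σ√T = 0.5904·√1.1529 = 0.633931
d₁ = (ln(S/K) + (r+σ²/2)T) / (σ√T) = (ln(56.73/60.28) + (0.0086+0.5904²/2)·1.1529) / 0.633931 = (-0.060697 + 0.210849) / 0.633931 = 0.236859
d₂ = d₁ − σ√T = 0.236859 − 0.633931 = -0.397073
e^{−rT} = e^{−0.0086·1.1529} = 0.990134
N(−d₁) = 0.406383,  N(−d₂) = 0.654343
Put price V = K·e^{−rT}·N(−d₂) − S·N(−d₁) = 39.054646 − 23.054118 = 16.000528
Δ = −N(−d₁) = -0.406383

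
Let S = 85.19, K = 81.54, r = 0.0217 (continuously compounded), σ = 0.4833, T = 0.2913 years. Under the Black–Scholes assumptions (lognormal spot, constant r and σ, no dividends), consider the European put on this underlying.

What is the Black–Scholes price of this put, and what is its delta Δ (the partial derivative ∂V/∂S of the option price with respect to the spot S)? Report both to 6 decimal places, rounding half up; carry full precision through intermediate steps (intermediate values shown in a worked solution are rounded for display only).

σ√T = 0.4833·√0.2913 = 0.260848
d₁ = (ln(S/K) + (r+σ²/2)T) / (σ√T) = (ln(85.19/81.54) + (0.0217+0.4833²/2)·0.2913) / 0.260848 = (0.043790 + 0.040342) / 0.260848 = 0.322534
d₂ = d₁ − σ√T = 0.322534 − 0.260848 = 0.061687
e^{−rT} = e^{−0.0217·0.2913} = 0.993699
N(−d₁) = 0.373524,  N(−d₂) = 0.475406
Put price V = K·e^{−rT}·N(−d₂) − S·N(−d₁) = 38.520356 − 31.820508 = 6.699848
Δ = −N(−d₁) = -0.373524

price = 6.699848
Δ = -0.373524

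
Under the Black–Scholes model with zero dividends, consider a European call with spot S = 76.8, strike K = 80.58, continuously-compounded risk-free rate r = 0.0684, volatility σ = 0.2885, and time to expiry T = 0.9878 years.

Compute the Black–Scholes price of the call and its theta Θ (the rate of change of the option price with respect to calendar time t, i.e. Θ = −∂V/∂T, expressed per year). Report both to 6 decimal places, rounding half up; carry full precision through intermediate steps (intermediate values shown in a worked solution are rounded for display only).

σ√T = 0.2885·√0.9878 = 0.286735
d₁ = (ln(S/K) + (r+σ²/2)T) / (σ√T) = (ln(76.8/80.58) + (0.0684+0.2885²/2)·0.9878) / 0.286735 = (-0.048046 + 0.108674) / 0.286735 = 0.211443
d₂ = d₁ − σ√T = 0.211443 − 0.286735 = -0.075292
e^{−rT} = e^{−0.0684·0.9878} = 0.934666
N(d₁) = 0.583729,  N(d₂) = 0.469991
Call price V = S·N(d₁) − K·e^{−rT}·N(d₂) = 44.830406 − 35.397597 = 9.432808
φ(d₁) = (1/√(2π))·e^{−d₁²/2} = 0.390123
Θ = −S·φ(d₁)·σ/(2√T) − r·K·e^{−rT}·N(d₂) = −4.348549 − 2.421196 = -6.769744

price = 9.432808
Θ = -6.769744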